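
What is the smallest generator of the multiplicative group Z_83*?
g = 2. For each prime q|82: 2^{41}≡82, 2^{2}≡4, none ≡ 1, so ord_83(2) = 82 and 2 is a primitive root.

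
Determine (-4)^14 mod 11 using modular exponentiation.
Using Fermat: (-4)^{10} ≡ 1 mod 11. 14 ≡ 4 mod 10. So (-4)^{14} ≡ (-4)^{4} ≡ 3 mod 11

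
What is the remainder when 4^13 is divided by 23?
By repeated squaring mod 23: 4^{1}≡4, 4^{2}≡16, 4^{4}≡3, 4^{8}≡9. Then 4^{13} = 4^{8+4+1} ≡ 9 × 3 × 4 ≡ 16 mod 23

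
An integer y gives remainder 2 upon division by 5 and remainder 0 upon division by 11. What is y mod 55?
M = 5 × 11 = 55. M₁ = 11, y₁ ≡ 1 mod 5. M₂ = 5, y₂ ≡ 9 mod 11. y = 2×11×1 + 0×5×9 ≡ 22 mod 55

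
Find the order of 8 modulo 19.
Powers of 8 mod 19: 8^1≡8, 8^2≡7, 8^3≡18, 8^4≡11, 8^5≡12, 8^6≡1. Order = 6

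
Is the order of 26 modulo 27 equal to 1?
Powers of 26 mod 27: 26^1≡26, 26^2≡1. 26^1≡26≢1, so ord ≠ 1. No, the actual order is 2.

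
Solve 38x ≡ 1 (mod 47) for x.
Since 47 is prime, by Fermat 38^(-1) ≡ 38^{45} ≡ 26 (mod 47). Verify: 38 × 26 = 988 ≡ 1 (mod 47)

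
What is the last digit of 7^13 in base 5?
Using Fermat: 7^{4} ≡ 1 (mod 5). 13 ≡ 1 (mod 4). So 7^{13} ≡ 7^{1} ≡ 2 (mod 5)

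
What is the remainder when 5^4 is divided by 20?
5^{4} = 625 ≡ 5 mod 20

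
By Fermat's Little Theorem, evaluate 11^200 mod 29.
By Fermat: 11^{28} ≡ 1 mod 29. 200 ≡ 4 mod 28. So 11^{200} ≡ 11^{4} ≡ 25 mod 29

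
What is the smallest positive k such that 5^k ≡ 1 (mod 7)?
Powers of 5 mod 7: 5^1≡5, 5^2≡4, 5^3≡6, 5^4≡2, 5^5≡3, 5^6≡1. ord_7(5) = 6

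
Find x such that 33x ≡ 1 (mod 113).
Since 113 is prime, by Fermat 33^(-1) ≡ 33^{111} ≡ 24 (mod 113). Verify: 33 × 24 = 792 ≡ 1 (mod 113)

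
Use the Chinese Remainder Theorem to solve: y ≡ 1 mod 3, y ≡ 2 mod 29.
M = 3 × 29 = 87. M₁ = 29, y₁ ≡ 2 mod 3. M₂ = 3, y₂ ≡ 10 mod 29. y = 1×29×2 + 2×3×10 ≡ 31 mod 87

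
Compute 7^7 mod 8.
By repeated squaring mod 8: 7^{1}≡7, 7^{2}≡1, 7^{4}≡1. Then 7^{7} = 7^{4+2+1} ≡ 1 × 1 × 7 ≡ 7 mod 8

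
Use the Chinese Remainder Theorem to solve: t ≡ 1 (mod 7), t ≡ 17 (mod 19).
M = 7 × 19 = 133. M₁ = 19, y₁ ≡ 3 (mod 7). M₂ = 7, y₂ ≡ 11 (mod 19). t = 1×19×3 + 17×7×11 ≡ 36 (mod 133)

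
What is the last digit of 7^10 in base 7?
By repeated squaring mod 7: 7^{1}≡0, 7^{2}≡0, 7^{4}≡0, 7^{8}≡0. Then 7^{10} = 7^{8+2} ≡ 0 × 0 ≡ 0 mod 7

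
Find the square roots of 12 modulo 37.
The square roots of 12 mod 37 are 7 and 30. Verify: 7² = 49 ≡ 12 mod 37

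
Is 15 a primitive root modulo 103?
15^{51} ≡ 1 mod 103 and 51 < 102, so ord_103(15) = 51 ≠ 102 and 15 is not a primitive root.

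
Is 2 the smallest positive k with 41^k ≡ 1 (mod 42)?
Powers of 41 mod 42: 41^1≡41, 41^2≡1. First k with 41^k≡1 is k=2. Yes, ord_42(41) = 2.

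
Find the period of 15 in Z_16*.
Powers of 15 mod 16: 15^1≡15, 15^2≡1. So the order of 15 is 2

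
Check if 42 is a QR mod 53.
By Euler's criterion: 42^{26} ≡ 1 (mod 53). Since this equals 1, 42 is a QR.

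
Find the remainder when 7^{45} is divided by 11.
By Fermat: 7^{10} ≡ 1 mod 11. 45 = 4×10 + 5. So 7^{45} ≡ 7^{5} ≡ 10 mod 11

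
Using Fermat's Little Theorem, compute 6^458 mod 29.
By Fermat: 6^{28} ≡ 1 mod 29. 458 ≡ 10 mod 28. So 6^{458} ≡ 6^{10} ≡ 16 mod 29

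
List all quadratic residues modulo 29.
QRs mod 29: {1, 4, 5, 6, 7, 9, 13, 16, 20, 22, 23, 24, 25, 28}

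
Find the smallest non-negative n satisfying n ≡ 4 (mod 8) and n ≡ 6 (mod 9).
M = 8 × 9 = 72. M₁ = 9, y₁ ≡ 1 (mod 8). M₂ = 8, y₂ ≡ 8 (mod 9). n = 4×9×1 + 6×8×8 ≡ 60 (mod 72)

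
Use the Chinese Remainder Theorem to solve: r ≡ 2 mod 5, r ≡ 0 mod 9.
M = 5 × 9 = 45. M₁ = 9, y₁ ≡ 4 mod 5. M₂ = 5, y₂ ≡ 2 mod 9. r = 2×9×4 + 0×5×2 ≡ 27 mod 45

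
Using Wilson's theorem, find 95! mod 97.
(96)! = (95)! × (96) ≡ -1 (mod 97). So (95)! ≡ -1 × (96)^(-1) ≡ (-1)×(-1) = 1 (mod 97)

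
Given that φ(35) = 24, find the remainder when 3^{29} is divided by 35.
By Euler: 3^{24} ≡ 1 mod 35 since gcd(3, 35) = 1. 29 = 1×24 + 5. So 3^{29} ≡ 3^{5} ≡ 33 mod 35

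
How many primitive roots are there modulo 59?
A prime p has φ(p-1) primitive roots; here φ(58) = 28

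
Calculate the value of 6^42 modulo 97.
By repeated squaring (mod 97): 6^{1}≡6, 6^{2}≡36, 6^{4}≡35, 6^{8}≡61, 6^{16}≡35, 6^{32}≡61. Then 6^{42} = 6^{32+8+2} ≡ 61 × 61 × 36 ≡ 96 (mod 97)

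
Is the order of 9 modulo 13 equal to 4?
Powers of 9 mod 13: 9^1≡9, 9^2≡3, 9^3≡1. Already 9^3≡1, so the order is 3 < 4. No, the actual order is 3.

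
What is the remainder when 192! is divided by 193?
By Wilson's theorem, (192)! ≡ -1 ≡ 192 mod 193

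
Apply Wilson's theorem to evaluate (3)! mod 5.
(4)! = (3)! × (4) ≡ -1 (mod 5). So (3)! ≡ -1 × (4)^(-1) ≡ (-1)×(-1) = 1 (mod 5)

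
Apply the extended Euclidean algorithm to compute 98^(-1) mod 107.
Extended GCD: 98(-12) + 107(11) = 1. So 98^(-1) ≡ -12 ≡ 95 mod 107. Verify: 98 × 95 = 9310 ≡ 1 mod 107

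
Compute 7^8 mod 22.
By repeated squaring mod 22: 7^{1}≡7, 7^{2}≡5, 7^{4}≡3, 7^{8}≡9. So 7^{8} ≡ 9 mod 22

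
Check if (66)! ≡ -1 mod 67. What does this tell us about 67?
(66)! mod 67 = 66. Since this equals -1 mod 67, Wilson confirms 67 is prime.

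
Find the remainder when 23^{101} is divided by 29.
By Fermat: 23^{28} ≡ 1 mod 29. 101 = 3×28 + 17. So 23^{101} ≡ 23^{17} ≡ 16 mod 29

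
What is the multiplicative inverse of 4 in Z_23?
Since 23 is prime, by Fermat 4^(-1) ≡ 4^{21} ≡ 6 (mod 23). Verify: 4 × 6 = 24 ≡ 1 (mod 23)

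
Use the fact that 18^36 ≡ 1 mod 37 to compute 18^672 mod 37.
By Fermat: 18^{36} ≡ 1 mod 37. 672 ≡ 24 mod 36. So 18^{672} ≡ 18^{24} ≡ 26 mod 37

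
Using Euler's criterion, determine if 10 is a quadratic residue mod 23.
By Euler's criterion: 10^{11} ≡ 22 (mod 23). Since this equals -1 (≡ 22), 10 is not a QR.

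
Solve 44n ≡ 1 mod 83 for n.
Since 83 is prime, by Fermat 44^(-1) ≡ 44^{81} ≡ 17 mod 83. Verify: 44 × 17 = 748 ≡ 1 mod 83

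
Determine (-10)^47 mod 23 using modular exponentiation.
Using Fermat: (-10)^{22} ≡ 1 (mod 23). 47 ≡ 3 (mod 22). So (-10)^{47} ≡ (-10)^{3} ≡ 12 (mod 23)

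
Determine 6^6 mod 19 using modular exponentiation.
By repeated squaring (mod 19): 6^{1}≡6, 6^{2}≡17, 6^{4}≡4. Then 6^{6} = 6^{4+2} ≡ 4 × 17 ≡ 11 (mod 19)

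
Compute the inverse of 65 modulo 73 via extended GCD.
Extended GCD: 65(9) + 73(-8) = 1. So 65^(-1) ≡ 9 mod 73. Verify: 65 × 9 = 585 ≡ 1 mod 73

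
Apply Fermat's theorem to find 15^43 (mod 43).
By Fermat: 15^{42} ≡ 1 (mod 43). So 15^{43} = 15^{42} · 15^{1} ≡ 15^{1} ≡ 15 (mod 43)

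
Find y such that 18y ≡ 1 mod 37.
Since 37 is prime, by Fermat 18^(-1) ≡ 18^{35} ≡ 35 mod 37. Verify: 18 × 35 = 630 ≡ 1 mod 37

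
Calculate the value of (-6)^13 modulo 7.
Using Fermat: (-6)^{6} ≡ 1 mod 7. 13 ≡ 1 mod 6. So (-6)^{13} ≡ (-6)^{1} ≡ 1 mod 7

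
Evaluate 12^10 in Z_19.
By repeated squaring (mod 19): 12^{1}≡12, 12^{2}≡11, 12^{4}≡7, 12^{8}≡11. Then 12^{10} = 12^{8+2} ≡ 11 × 11 ≡ 7 (mod 19)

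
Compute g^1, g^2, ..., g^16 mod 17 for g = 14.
14^1, 14^2, ..., 14^{16} mod 17: [14, 9, 7, 13, 12, 15, 6, 16, 3, 8, 10, 4, 5, 2, 11, 1]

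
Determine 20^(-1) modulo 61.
Since 61 is prime, by Fermat 20^(-1) ≡ 20^{59} ≡ 58 mod 61. Verify: 20 × 58 = 1160 ≡ 1 mod 61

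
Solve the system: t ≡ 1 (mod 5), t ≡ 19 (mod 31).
M = 5 × 31 = 155. M₁ = 31, y₁ ≡ 1 (mod 5). M₂ = 5, y₂ ≡ 25 (mod 31). t = 1×31×1 + 19×5×25 ≡ 81 (mod 155)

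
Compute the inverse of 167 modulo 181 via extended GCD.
Extended GCD: 167(-13) + 181(12) = 1. So 167^(-1) ≡ -13 ≡ 168 mod 181. Verify: 167 × 168 = 28056 ≡ 1 mod 181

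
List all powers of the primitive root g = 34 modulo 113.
34^1, 34^2, ..., 34^{112} mod 113: [34, 26, 93, 111, 45, 61, 40, 4, 23, 104, 33, 105, 67, 18, 47, 16, 92, 77, 19, 81, 42, 72, 75, 64, 29, 82, 76, 98, 55, 62, 74, 30, 3, 102, 78, 53, 107, 22, 70, 7, 12, 69, 86, 99, 89, 88, 54, 28, 48, 50, 5, 57, 17, 13, 103, 112, 79, 87, 20, 2, 68, 52, 73, 109, 90, 9, 80, 8, 46, 95, 66, 97, 21, 36, 94, 32, 71, 41, 38, 49, 84, 31, 37, 15, 58, 51, 39, 83, 110, 11, 35, 60, 6, 91, 43, 106, 101, 44, 27, 14, 24, 25, 59, 85, 65, 63, 108, 56, 96, 100, 10, 1]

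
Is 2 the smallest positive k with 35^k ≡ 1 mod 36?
Powers of 35 mod 36: 35^1≡35, 35^2≡1. First k with 35^k≡1 is k=2. Yes, ord_36(35) = 2.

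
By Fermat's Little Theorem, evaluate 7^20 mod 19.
By Fermat: 7^{18} ≡ 1 mod 19. So 7^{20} = 7^{18} · 7^{2} ≡ 7^{2} ≡ 11 mod 19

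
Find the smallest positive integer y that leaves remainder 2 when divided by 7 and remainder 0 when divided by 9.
M = 7 × 9 = 63. M₁ = 9, y₁ ≡ 4 mod 7. M₂ = 7, y₂ ≡ 4 mod 9. y = 2×9×4 + 0×7×4 ≡ 9 mod 63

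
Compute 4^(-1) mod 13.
Since 13 is prime, by Fermat 4^(-1) ≡ 4^{11} ≡ 10 mod 13. Verify: 4 × 10 = 40 ≡ 1 mod 13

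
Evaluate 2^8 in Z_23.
By repeated squaring (mod 23): 2^{1}≡2, 2^{2}≡4, 2^{4}≡16, 2^{8}≡3. So 2^{8} ≡ 3 (mod 23)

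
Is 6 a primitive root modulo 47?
6^{23} ≡ 1 mod 47 and 23 < 46, so ord_47(6) = 23 ≠ 46 and 6 is not a primitive root.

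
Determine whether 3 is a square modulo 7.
By Euler's criterion: 3^{3} ≡ 6 mod 7. Since this equals -1 (≡ 6), 3 is not a QR.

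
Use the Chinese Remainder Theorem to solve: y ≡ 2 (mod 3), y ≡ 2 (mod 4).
M = 3 × 4 = 12. M₁ = 4, y₁ ≡ 1 (mod 3). M₂ = 3, y₂ ≡ 3 (mod 4). y = 2×4×1 + 2×3×3 ≡ 2 (mod 12)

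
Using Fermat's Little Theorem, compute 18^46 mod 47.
By Fermat's Little Theorem, 18^{46} ≡ 1 (mod 47) since 47 is prime and gcd(18, 47) = 1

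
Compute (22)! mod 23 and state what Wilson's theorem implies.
(22)! mod 23 = 22. Since this equals -1 mod 23, Wilson confirms 23 is prime.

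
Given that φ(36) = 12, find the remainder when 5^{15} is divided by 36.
By Euler: 5^{12} ≡ 1 mod 36 since gcd(5, 36) = 1. 15 = 1×12 + 3. So 5^{15} ≡ 5^{3} ≡ 17 mod 36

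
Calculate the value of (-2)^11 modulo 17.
By repeated squaring (mod 17): (-2)^{1}≡15, (-2)^{2}≡4, (-2)^{4}≡16, (-2)^{8}≡1. Then (-2)^{11} = (-2)^{8+2+1} ≡ 1 × 4 × 15 ≡ 9 (mod 17)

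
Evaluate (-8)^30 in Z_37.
By repeated squaring mod 37: (-8)^{1}≡29, (-8)^{2}≡27, (-8)^{4}≡26, (-8)^{8}≡10, (-8)^{16}≡26. Then (-8)^{30} = (-8)^{16+8+4+2} ≡ 26 × 10 × 26 × 27 ≡ 36 mod 37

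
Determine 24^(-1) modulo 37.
Since 37 is prime, by Fermat 24^(-1) ≡ 24^{35} ≡ 17 mod 37. Verify: 24 × 17 = 408 ≡ 1 mod 37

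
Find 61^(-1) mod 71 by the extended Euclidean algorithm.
Extended GCD: 61(7) + 71(-6) = 1. So 61^(-1) ≡ 7 mod 71. Verify: 61 × 7 = 427 ≡ 1 mod 71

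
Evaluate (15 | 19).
(15/19) = 15^{9} mod 19 = -1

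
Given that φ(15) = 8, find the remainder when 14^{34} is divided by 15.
By Euler: 14^{8} ≡ 1 (mod 15) since gcd(14, 15) = 1. 34 = 4×8 + 2. So 14^{34} ≡ 14^{2} ≡ 1 (mod 15)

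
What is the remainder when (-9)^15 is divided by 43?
By repeated squaring mod 43: (-9)^{1}≡34, (-9)^{2}≡38, (-9)^{4}≡25, (-9)^{8}≡23. Then (-9)^{15} = (-9)^{8+4+2+1} ≡ 23 × 25 × 38 × 34 ≡ 32 mod 43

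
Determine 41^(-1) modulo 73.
Since 73 is prime, by Fermat 41^(-1) ≡ 41^{71} ≡ 57 mod 73. Verify: 41 × 57 = 2337 ≡ 1 mod 73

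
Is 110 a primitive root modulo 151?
110^{25} ≡ 1 mod 151 and 25 < 150, so ord_151(110) = 25 ≠ 150 and 110 is not a primitive root.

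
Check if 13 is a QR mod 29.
By Euler's criterion: 13^{14} ≡ 1 (mod 29). Since this equals 1, 13 is a QR.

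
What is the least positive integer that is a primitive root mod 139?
g = 2. Powers: [2, 4, 8, 16, 32, 64, 128, 117, 95, ...] generates all 138 non-zero residues.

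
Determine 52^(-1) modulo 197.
Since 197 is prime, by Fermat 52^(-1) ≡ 52^{195} ≡ 72 mod 197. Verify: 52 × 72 = 3744 ≡ 1 mod 197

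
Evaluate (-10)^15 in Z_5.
By repeated squaring (mod 5): (-10)^{1}≡0, (-10)^{2}≡0, (-10)^{4}≡0, (-10)^{8}≡0. Then (-10)^{15} = (-10)^{8+4+2+1} ≡ 0 × 0 × 0 × 0 ≡ 0 (mod 5)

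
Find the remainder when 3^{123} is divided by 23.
By Fermat: 3^{22} ≡ 1 mod 23. 123 = 5×22 + 13. So 3^{123} ≡ 3^{13} ≡ 9 mod 23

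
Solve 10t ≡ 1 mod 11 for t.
Since 11 is prime, by Fermat 10^(-1) ≡ 10^{9} ≡ 10 mod 11. Verify: 10 × 10 = 100 ≡ 1 mod 11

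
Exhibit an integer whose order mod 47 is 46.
5 has order 46 mod 47 since 5^{46} ≡ 1 mod 47 and no smaller power works.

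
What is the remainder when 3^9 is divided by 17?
By repeated squaring mod 17: 3^{1}≡3, 3^{2}≡9, 3^{4}≡13, 3^{8}≡16. Then 3^{9} = 3^{8+1} ≡ 16 × 3 ≡ 14 mod 17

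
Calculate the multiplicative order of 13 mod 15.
Powers of 13 mod 15: 13^1≡13, 13^2≡4, 13^3≡7, 13^4≡1. ord_15(13) = 4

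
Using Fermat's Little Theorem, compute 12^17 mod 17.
By Fermat: 12^{16} ≡ 1 mod 17. So 12^{17} = 12^{16} · 12^{1} ≡ 12^{1} ≡ 12 mod 17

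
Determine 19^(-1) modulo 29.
Since 29 is prime, by Fermat 19^(-1) ≡ 19^{27} ≡ 26 (mod 29). Verify: 19 × 26 = 494 ≡ 1 (mod 29)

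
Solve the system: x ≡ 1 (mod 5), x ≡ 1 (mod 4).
M = 5 × 4 = 20. M₁ = 4, y₁ ≡ 4 (mod 5). M₂ = 5, y₂ ≡ 1 (mod 4). x = 1×4×4 + 1×5×1 ≡ 1 (mod 20)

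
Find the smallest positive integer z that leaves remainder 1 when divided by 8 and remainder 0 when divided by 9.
M = 8 × 9 = 72. M₁ = 9, y₁ ≡ 1 mod 8. M₂ = 8, y₂ ≡ 8 mod 9. z = 1×9×1 + 0×8×8 ≡ 9 mod 72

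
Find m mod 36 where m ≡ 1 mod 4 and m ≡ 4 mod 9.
M = 4 × 9 = 36. M₁ = 9, y₁ ≡ 1 mod 4. M₂ = 4, y₂ ≡ 7 mod 9. m = 1×9×1 + 4×4×7 ≡ 13 mod 36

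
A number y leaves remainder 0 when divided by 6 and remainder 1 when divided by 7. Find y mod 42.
M = 6 × 7 = 42. M₁ = 7, y₁ ≡ 1 mod 6. M₂ = 6, y₂ ≡ 6 mod 7. y = 0×7×1 + 1×6×6 ≡ 36 mod 42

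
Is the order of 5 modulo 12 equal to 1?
Powers of 5 mod 12: 5^1≡5, 5^2≡1. 5^1≡5≢1, so ord ≠ 1. No, the actual order is 2.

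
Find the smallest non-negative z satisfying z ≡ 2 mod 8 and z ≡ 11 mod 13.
M = 8 × 13 = 104. M₁ = 13, y₁ ≡ 5 mod 8. M₂ = 8, y₂ ≡ 5 mod 13. z = 2×13×5 + 11×8×5 ≡ 50 mod 104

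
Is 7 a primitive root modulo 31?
7^{15} ≡ 1 mod 31 and 15 < 30, so ord_31(7) = 15 ≠ 30 and 7 is not a primitive root.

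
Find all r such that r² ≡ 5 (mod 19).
The square roots of 5 mod 19 are 9 and 10. Verify: 9² = 81 ≡ 5 (mod 19)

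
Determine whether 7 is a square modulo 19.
By Euler's criterion: 7^{9} ≡ 1 (mod 19). Since this equals 1, 7 is a QR.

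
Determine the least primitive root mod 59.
g = 2. For each prime q|58: 2^{29}≡58, 2^{2}≡4, none ≡ 1, so ord_59(2) = 58 and 2 is a primitive root.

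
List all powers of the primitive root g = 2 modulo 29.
2^1, 2^2, ..., 2^{28} mod 29: [2, 4, 8, 16, 3, 6, 12, 24, 19, 9, 18, 7, 14, 28, 27, 25, 21, 13, 26, 23, 17, 5, 10, 20, 11, 22, 15, 1]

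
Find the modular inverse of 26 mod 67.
Since 67 is prime, by Fermat 26^(-1) ≡ 26^{65} ≡ 49 mod 67. Verify: 26 × 49 = 1274 ≡ 1 mod 67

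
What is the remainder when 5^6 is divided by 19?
By repeated squaring mod 19: 5^{1}≡5, 5^{2}≡6, 5^{4}≡17. Then 5^{6} = 5^{4+2} ≡ 17 × 6 ≡ 7 mod 19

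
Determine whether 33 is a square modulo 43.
By Euler's criterion: 33^{21} ≡ 42 mod 43. Since this equals -1 (≡ 42), 33 is not a QR.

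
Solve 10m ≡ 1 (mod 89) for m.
Since 89 is prime, by Fermat 10^(-1) ≡ 10^{87} ≡ 9 (mod 89). Verify: 10 × 9 = 90 ≡ 1 (mod 89)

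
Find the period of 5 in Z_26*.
Powers of 5 mod 26: 5^1≡5, 5^2≡25, 5^3≡21, 5^4≡1. Order = 4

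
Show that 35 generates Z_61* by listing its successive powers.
35^1, 35^2, ..., 35^{60} mod 61: [35, 5, 53, 25, 21, 3, 44, 15, 37, 14, 2, 9, 10, 45, 50, 42, 6, 27, 30, 13, 28, 4, 18, 20, 29, 39, 23, 12, 54, 60, 26, 56, 8, 36, 40, 58, 17, 46, 24, 47, 59, 52, 51, 16, 11, 19, 55, 34, 31, 48, 33, 57, 43, 41, 32, 22, 38, 49, 7, 1]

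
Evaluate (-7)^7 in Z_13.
By repeated squaring mod 13: (-7)^{1}≡6, (-7)^{2}≡10, (-7)^{4}≡9. Then (-7)^{7} = (-7)^{4+2+1} ≡ 9 × 10 × 6 ≡ 7 mod 13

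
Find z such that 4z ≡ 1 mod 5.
Since 5 is prime, by Fermat 4^(-1) ≡ 4^{3} ≡ 4 mod 5. Verify: 4 × 4 = 16 ≡ 1 mod 5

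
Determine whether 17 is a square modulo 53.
By Euler's criterion: 17^{26} ≡ 1 (mod 53). Since this equals 1, 17 is a QR.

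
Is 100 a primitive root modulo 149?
100^{74} ≡ 1 (mod 149) and 74 < 148, so ord_149(100) = 74 ≠ 148 and 100 is not a primitive root.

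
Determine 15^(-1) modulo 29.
Since 29 is prime, by Fermat 15^(-1) ≡ 15^{27} ≡ 2 mod 29. Verify: 15 × 2 = 30 ≡ 1 mod 29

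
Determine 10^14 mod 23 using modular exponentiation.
By repeated squaring (mod 23): 10^{1}≡10, 10^{2}≡8, 10^{4}≡18, 10^{8}≡2. Then 10^{14} = 10^{8+4+2} ≡ 2 × 18 × 8 ≡ 12 (mod 23)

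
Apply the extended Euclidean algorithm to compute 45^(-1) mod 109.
Extended GCD: 45(-46) + 109(19) = 1. So 45^(-1) ≡ -46 ≡ 63 (mod 109). Verify: 45 × 63 = 2835 ≡ 1 (mod 109)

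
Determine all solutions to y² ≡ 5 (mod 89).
The square roots of 5 mod 89 are 70 and 19. Verify: 70² = 4900 ≡ 5 (mod 89)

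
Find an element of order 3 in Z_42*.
37 has order 3 mod 42 since 37^{3} ≡ 1 (mod 42) and no smaller power works.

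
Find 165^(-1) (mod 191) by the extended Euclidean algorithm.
Extended GCD: 165(22) + 191(-19) = 1. So 165^(-1) ≡ 22 (mod 191). Verify: 165 × 22 = 3630 ≡ 1 (mod 191)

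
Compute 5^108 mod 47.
Using Fermat: 5^{46} ≡ 1 mod 47. 108 ≡ 16 mod 46. So 5^{108} ≡ 5^{16} ≡ 17 mod 47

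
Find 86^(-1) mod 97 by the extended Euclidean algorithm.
Extended GCD: 86(44) + 97(-39) = 1. So 86^(-1) ≡ 44 mod 97. Verify: 86 × 44 = 3784 ≡ 1 mod 97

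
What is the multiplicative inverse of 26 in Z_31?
Since 31 is prime, by Fermat 26^(-1) ≡ 26^{29} ≡ 6 mod 31. Verify: 26 × 6 = 156 ≡ 1 mod 31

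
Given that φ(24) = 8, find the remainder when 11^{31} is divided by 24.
By Euler: 11^{8} ≡ 1 mod 24 since gcd(11, 24) = 1. 31 = 3×8 + 7. So 11^{31} ≡ 11^{7} ≡ 11 mod 24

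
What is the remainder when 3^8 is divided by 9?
By repeated squaring (mod 9): 3^{1}≡3, 3^{2}≡0, 3^{4}≡0, 3^{8}≡0. So 3^{8} ≡ 0 (mod 9)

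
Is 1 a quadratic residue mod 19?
By Euler's criterion: 1^{9} ≡ 1 (mod 19). Since this equals 1, 1 is a QR.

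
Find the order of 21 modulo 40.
Powers of 21 mod 40: 21^1≡21, 21^2≡1. Order = 2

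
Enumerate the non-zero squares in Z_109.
Quadratic residues modulo 109: {1, 3, 4, 5, 7, 9, 12, 15, 16, 20, 21, 22, 25, 26, 27, 28, 29, 31, 34, 35, 36, 38, 43, 45, 46, 48, 49, 60, 61, 63, 64, 66, 71, 73, 74, 75, 78, 80, 81, 82, 83, 84, 87, 88, 89, 93, 94, 97, 100, 102, 104, 105, 106, 108}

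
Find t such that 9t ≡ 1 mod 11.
Since 11 is prime, by Fermat 9^(-1) ≡ 9^{9} ≡ 5 mod 11. Verify: 9 × 5 = 45 ≡ 1 mod 11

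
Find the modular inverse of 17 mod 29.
Since 29 is prime, by Fermat 17^(-1) ≡ 17^{27} ≡ 12 (mod 29). Verify: 17 × 12 = 204 ≡ 1 (mod 29)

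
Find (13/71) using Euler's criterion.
(13/71) = 13^{35} mod 71 = -1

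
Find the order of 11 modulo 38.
Powers of 11 mod 38: 11^1≡11, 11^2≡7, 11^3≡1. So the order of 11 is 3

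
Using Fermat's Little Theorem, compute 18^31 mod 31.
By Fermat: 18^{30} ≡ 1 mod 31. So 18^{31} = 18^{30} · 18^{1} ≡ 18^{1} ≡ 18 mod 31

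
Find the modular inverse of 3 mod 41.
Since 41 is prime, by Fermat 3^(-1) ≡ 3^{39} ≡ 14 mod 41. Verify: 3 × 14 = 42 ≡ 1 mod 41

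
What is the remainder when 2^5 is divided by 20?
By repeated squaring (mod 20): 2^{1}≡2, 2^{2}≡4, 2^{4}≡16. Then 2^{5} = 2^{4+1} ≡ 16 × 2 ≡ 12 (mod 20)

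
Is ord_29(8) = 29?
Powers of 8 mod 29: 8^1≡8, 8^2≡6, 8^3≡19, 8^4≡7, 8^5≡27, 8^6≡13, 8^7≡17, 8^8≡20, 8^9≡15, 8^10≡4, 8^11≡3, 8^12≡24, 8^13≡18, 8^14≡28, 8^15≡21, 8^16≡23, 8^17≡10, 8^18≡22, 8^19≡2, 8^20≡16, 8^21≡12, 8^22≡9, 8^23≡14, 8^24≡25, 8^25≡26, 8^26≡5, 8^27≡11, 8^28≡1. Already 8^28≡1, so the order is 28 < 29. No, the actual order is 28.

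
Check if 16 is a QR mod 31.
By Euler's criterion: 16^{15} ≡ 1 mod 31. Since this equals 1, 16 is a QR.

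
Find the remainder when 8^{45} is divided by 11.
By Fermat: 8^{10} ≡ 1 (mod 11). 45 = 4×10 + 5. So 8^{45} ≡ 8^{5} ≡ 10 (mod 11)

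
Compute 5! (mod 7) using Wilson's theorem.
(6)! = (5)! × (6) ≡ -1 (mod 7). So (5)! ≡ -1 × (6)^(-1) ≡ (-1)×(-1) = 1 (mod 7)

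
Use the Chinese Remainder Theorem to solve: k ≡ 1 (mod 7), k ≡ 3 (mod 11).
M = 7 × 11 = 77. M₁ = 11, y₁ ≡ 2 (mod 7). M₂ = 7, y₂ ≡ 8 (mod 11). k = 1×11×2 + 3×7×8 ≡ 36 (mod 77)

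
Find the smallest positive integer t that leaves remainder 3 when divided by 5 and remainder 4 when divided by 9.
M = 5 × 9 = 45. M₁ = 9, y₁ ≡ 4 mod 5. M₂ = 5, y₂ ≡ 2 mod 9. t = 3×9×4 + 4×5×2 ≡ 13 mod 45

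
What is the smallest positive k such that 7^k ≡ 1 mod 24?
Powers of 7 mod 24: 7^1≡7, 7^2≡1. ord_24(7) = 2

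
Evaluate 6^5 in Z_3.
By repeated squaring (mod 3): 6^{1}≡0, 6^{2}≡0, 6^{4}≡0. Then 6^{5} = 6^{4+1} ≡ 0 × 0 ≡ 0 (mod 3)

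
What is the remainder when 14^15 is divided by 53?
By repeated squaring (mod 53): 14^{1}≡14, 14^{2}≡37, 14^{4}≡44, 14^{8}≡28. Then 14^{15} = 14^{8+4+2+1} ≡ 28 × 44 × 37 × 14 ≡ 3 (mod 53)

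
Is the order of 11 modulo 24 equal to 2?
Powers of 11 mod 24: 11^1≡11, 11^2≡1. First k with 11^k≡1 is k=2. Yes, ord_24(11) = 2.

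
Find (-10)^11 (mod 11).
Using Fermat: (-10)^{10} ≡ 1 (mod 11). 11 ≡ 1 (mod 10). So (-10)^{11} ≡ (-10)^{1} ≡ 1 (mod 11)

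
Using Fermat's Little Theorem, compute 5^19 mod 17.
By Fermat: 5^{16} ≡ 1 (mod 17). So 5^{19} = 5^{16} · 5^{3} ≡ 5^{3} ≡ 6 (mod 17)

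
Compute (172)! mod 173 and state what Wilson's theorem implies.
(172)! mod 173 = 172. Since this equals -1 (mod 173), Wilson confirms 173 is prime.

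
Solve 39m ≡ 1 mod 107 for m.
Since 107 is prime, by Fermat 39^(-1) ≡ 39^{105} ≡ 11 mod 107. Verify: 39 × 11 = 429 ≡ 1 mod 107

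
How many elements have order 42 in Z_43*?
A prime p has φ(p-1) primitive roots; here φ(42) = 12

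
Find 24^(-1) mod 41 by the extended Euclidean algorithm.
Extended GCD: 24(12) + 41(-7) = 1. So 24^(-1) ≡ 12 mod 41. Verify: 24 × 12 = 288 ≡ 1 mod 41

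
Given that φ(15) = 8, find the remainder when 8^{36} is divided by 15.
By Euler: 8^{8} ≡ 1 mod 15 since gcd(8, 15) = 1. 36 = 4×8 + 4. So 8^{36} ≡ 8^{4} ≡ 1 mod 15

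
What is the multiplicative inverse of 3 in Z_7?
Since 7 is prime, by Fermat 3^(-1) ≡ 3^{5} ≡ 5 mod 7. Verify: 3 × 5 = 15 ≡ 1 mod 7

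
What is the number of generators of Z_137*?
There are φ(137-1) = φ(136) = 64 primitive roots modulo 137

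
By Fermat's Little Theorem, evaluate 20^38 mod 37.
By Fermat: 20^{36} ≡ 1 (mod 37). So 20^{38} = 20^{36} · 20^{2} ≡ 20^{2} ≡ 30 (mod 37)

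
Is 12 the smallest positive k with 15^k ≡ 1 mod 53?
Powers of 15 mod 53: 15^1≡15, 15^2≡13, 15^3≡36, 15^4≡10, 15^5≡44, 15^6≡24, 15^7≡42, 15^8≡47, 15^9≡16, 15^10≡28, 15^11≡49, 15^12≡46, 15^13≡1. 15^12≡46≢1, so ord ≠ 12. No, the actual order is 13.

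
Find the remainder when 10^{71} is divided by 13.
By Fermat: 10^{12} ≡ 1 (mod 13). 71 = 5×12 + 11. So 10^{71} ≡ 10^{11} ≡ 4 (mod 13)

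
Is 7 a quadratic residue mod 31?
By Euler's criterion: 7^{15} ≡ 1 (mod 31). Since this equals 1, 7 is a QR.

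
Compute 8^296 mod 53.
Using Fermat: 8^{52} ≡ 1 mod 53. 296 ≡ 36 mod 52. So 8^{296} ≡ 8^{36} ≡ 16 mod 53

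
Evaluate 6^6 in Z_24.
By repeated squaring (mod 24): 6^{1}≡6, 6^{2}≡12, 6^{4}≡0. Then 6^{6} = 6^{4+2} ≡ 0 × 12 ≡ 0 (mod 24)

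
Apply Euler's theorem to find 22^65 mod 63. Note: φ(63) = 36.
By Euler: 22^{36} ≡ 1 mod 63 since gcd(22, 63) = 1. 65 = 1×36 + 29. So 22^{65} ≡ 22^{29} ≡ 43 mod 63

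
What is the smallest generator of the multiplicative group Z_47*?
g = 5. For each prime q|46: 5^{23}≡46, 5^{2}≡25, none ≡ 1, so ord_47(5) = 46 and 5 is a primitive root.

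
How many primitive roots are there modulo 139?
There are φ(139-1) = φ(138) = 44 primitive roots modulo 139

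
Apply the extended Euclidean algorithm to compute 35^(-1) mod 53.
Extended GCD: 35(-3) + 53(2) = 1. So 35^(-1) ≡ -3 ≡ 50 (mod 53). Verify: 35 × 50 = 1750 ≡ 1 (mod 53)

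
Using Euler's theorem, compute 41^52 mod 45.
By Euler: 41^{24} ≡ 1 mod 45 since gcd(41, 45) = 1. 52 = 2×24 + 4. So 41^{52} ≡ 41^{4} ≡ 31 mod 45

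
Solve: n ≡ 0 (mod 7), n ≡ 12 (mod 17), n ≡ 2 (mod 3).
M = 7 × 17 × 3 = 357. M₁ = 51, y₁ ≡ 4 (mod 7). M₂ = 21, y₂ ≡ 13 (mod 17). M₃ = 119, y₃ ≡ 2 (mod 3). n = 0×51×4 + 12×21×13 + 2×119×2 ≡ 182 (mod 357)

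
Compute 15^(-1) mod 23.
Since 23 is prime, by Fermat 15^(-1) ≡ 15^{21} ≡ 20 mod 23. Verify: 15 × 20 = 300 ≡ 1 mod 23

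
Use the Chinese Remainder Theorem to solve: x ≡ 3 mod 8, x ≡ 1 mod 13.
M = 8 × 13 = 104. M₁ = 13, y₁ ≡ 5 mod 8. M₂ = 8, y₂ ≡ 5 mod 13. x = 3×13×5 + 1×8×5 ≡ 27 mod 104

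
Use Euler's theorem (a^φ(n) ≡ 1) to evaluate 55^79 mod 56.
By Euler: 55^{24} ≡ 1 (mod 56) since gcd(55, 56) = 1. 79 = 3×24 + 7. So 55^{79} ≡ 55^{7} ≡ 55 (mod 56)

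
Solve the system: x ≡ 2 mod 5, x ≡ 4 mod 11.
M = 5 × 11 = 55. M₁ = 11, y₁ ≡ 1 mod 5. M₂ = 5, y₂ ≡ 9 mod 11. x = 2×11×1 + 4×5×9 ≡ 37 mod 55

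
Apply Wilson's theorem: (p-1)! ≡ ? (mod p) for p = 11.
By Wilson's theorem, (10)! ≡ -1 ≡ 10 mod 11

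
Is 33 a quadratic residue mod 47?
By Euler's criterion: 33^{23} ≡ 46 (mod 47). Since this equals -1 (≡ 46), 33 is not a QR.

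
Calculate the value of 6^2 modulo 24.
6^{2} = 36 ≡ 12 (mod 24)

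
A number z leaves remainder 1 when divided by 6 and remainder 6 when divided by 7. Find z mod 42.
M = 6 × 7 = 42. M₁ = 7, y₁ ≡ 1 mod 6. M₂ = 6, y₂ ≡ 6 mod 7. z = 1×7×1 + 6×6×6 ≡ 13 mod 42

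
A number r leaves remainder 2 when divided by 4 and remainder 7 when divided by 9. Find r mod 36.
M = 4 × 9 = 36. M₁ = 9, y₁ ≡ 1 mod 4. M₂ = 4, y₂ ≡ 7 mod 9. r = 2×9×1 + 7×4×7 ≡ 34 mod 36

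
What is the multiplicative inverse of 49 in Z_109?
Since 109 is prime, by Fermat 49^(-1) ≡ 49^{107} ≡ 89 mod 109. Verify: 49 × 89 = 4361 ≡ 1 mod 109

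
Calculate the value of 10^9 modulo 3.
Using Fermat: 10^{2} ≡ 1 mod 3. 9 ≡ 1 mod 2. So 10^{9} ≡ 10^{1} ≡ 1 mod 3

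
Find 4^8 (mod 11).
By repeated squaring (mod 11): 4^{1}≡4, 4^{2}≡5, 4^{4}≡3, 4^{8}≡9. So 4^{8} ≡ 9 (mod 11)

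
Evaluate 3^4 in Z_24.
3^{4} = 81 ≡ 9 mod 24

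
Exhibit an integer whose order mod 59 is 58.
2 has order 58 mod 59 since 2^{58} ≡ 1 (mod 59) and no smaller power works.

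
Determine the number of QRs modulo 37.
Exactly half the non-zero residues mod a prime are QRs: (37-1)/2 = 18.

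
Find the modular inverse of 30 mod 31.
Since 31 is prime, by Fermat 30^(-1) ≡ 30^{29} ≡ 30 mod 31. Verify: 30 × 30 = 900 ≡ 1 mod 31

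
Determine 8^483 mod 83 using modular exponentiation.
Using Fermat: 8^{82} ≡ 1 mod 83. 483 ≡ 73 mod 82. So 8^{483} ≡ 8^{73} ≡ 50 mod 83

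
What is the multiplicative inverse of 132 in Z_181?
Since 181 is prime, by Fermat 132^(-1) ≡ 132^{179} ≡ 48 (mod 181). Verify: 132 × 48 = 6336 ≡ 1 (mod 181)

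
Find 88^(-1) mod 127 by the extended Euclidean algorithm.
Extended GCD: 88(13) + 127(-9) = 1. So 88^(-1) ≡ 13 mod 127. Verify: 88 × 13 = 1144 ≡ 1 mod 127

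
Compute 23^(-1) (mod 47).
Since 47 is prime, by Fermat 23^(-1) ≡ 23^{45} ≡ 45 (mod 47). Verify: 23 × 45 = 1035 ≡ 1 (mod 47)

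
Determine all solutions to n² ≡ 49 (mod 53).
The square roots of 49 mod 53 are 46 and 7. Verify: 46² = 2116 ≡ 49 (mod 53)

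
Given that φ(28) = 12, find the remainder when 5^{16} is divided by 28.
By Euler: 5^{12} ≡ 1 mod 28 since gcd(5, 28) = 1. 16 = 1×12 + 4. So 5^{16} ≡ 5^{4} ≡ 9 mod 28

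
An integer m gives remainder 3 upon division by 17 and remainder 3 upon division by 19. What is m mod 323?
M = 17 × 19 = 323. M₁ = 19, y₁ ≡ 9 mod 17. M₂ = 17, y₂ ≡ 9 mod 19. m = 3×19×9 + 3×17×9 ≡ 3 mod 323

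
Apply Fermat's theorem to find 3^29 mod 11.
By Fermat: 3^{10} ≡ 1 mod 11. 29 = 2×10 + 9. So 3^{29} ≡ 3^{9} ≡ 4 mod 11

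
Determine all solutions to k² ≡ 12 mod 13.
The square roots of 12 mod 13 are 8 and 5. Verify: 8² = 64 ≡ 12 mod 13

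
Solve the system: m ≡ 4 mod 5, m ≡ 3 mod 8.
M = 5 × 8 = 40. M₁ = 8, y₁ ≡ 2 mod 5. M₂ = 5, y₂ ≡ 5 mod 8. m = 4×8×2 + 3×5×5 ≡ 19 mod 40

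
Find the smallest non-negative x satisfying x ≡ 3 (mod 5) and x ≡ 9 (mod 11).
M = 5 × 11 = 55. M₁ = 11, y₁ ≡ 1 (mod 5). M₂ = 5, y₂ ≡ 9 (mod 11). x = 3×11×1 + 9×5×9 ≡ 53 (mod 55)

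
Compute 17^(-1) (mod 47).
Since 47 is prime, by Fermat 17^(-1) ≡ 17^{45} ≡ 36 (mod 47). Verify: 17 × 36 = 612 ≡ 1 (mod 47)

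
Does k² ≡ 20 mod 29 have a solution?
By Euler's criterion: 20^{14} ≡ 1 mod 29. Since this equals 1, 20 is a QR.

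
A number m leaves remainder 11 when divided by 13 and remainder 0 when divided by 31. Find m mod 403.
M = 13 × 31 = 403. M₁ = 31, y₁ ≡ 8 mod 13. M₂ = 13, y₂ ≡ 12 mod 31. m = 11×31×8 + 0×13×12 ≡ 310 mod 403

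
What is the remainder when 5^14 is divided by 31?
By repeated squaring (mod 31): 5^{1}≡5, 5^{2}≡25, 5^{4}≡5, 5^{8}≡25. Then 5^{14} = 5^{8+4+2} ≡ 25 × 5 × 25 ≡ 25 (mod 31)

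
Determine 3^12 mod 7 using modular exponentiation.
Using Fermat: 3^{6} ≡ 1 (mod 7). 12 ≡ 0 (mod 6). So 3^{12} ≡ 3^{0} ≡ 1 (mod 7)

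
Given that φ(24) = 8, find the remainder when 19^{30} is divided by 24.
By Euler: 19^{8} ≡ 1 (mod 24) since gcd(19, 24) = 1. 30 = 3×8 + 6. So 19^{30} ≡ 19^{6} ≡ 1 (mod 24)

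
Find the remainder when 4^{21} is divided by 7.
By Fermat: 4^{6} ≡ 1 (mod 7). 21 = 3×6 + 3. So 4^{21} ≡ 4^{3} ≡ 1 (mod 7)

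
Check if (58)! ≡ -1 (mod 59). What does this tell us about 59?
(58)! mod 59 = 58. Since this equals -1 (mod 59), Wilson confirms 59 is prime.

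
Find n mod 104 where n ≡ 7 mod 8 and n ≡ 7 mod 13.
M = 8 × 13 = 104. M₁ = 13, y₁ ≡ 5 mod 8. M₂ = 8, y₂ ≡ 5 mod 13. n = 7×13×5 + 7×8×5 ≡ 7 mod 104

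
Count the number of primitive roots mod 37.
There are φ(37-1) = φ(36) = 12 primitive roots modulo 37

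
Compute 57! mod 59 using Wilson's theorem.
(58)! = (57)! × (58) ≡ -1 mod 59. So (57)! ≡ -1 × (58)^(-1) ≡ (-1)×(-1) = 1 mod 59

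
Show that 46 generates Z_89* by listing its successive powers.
46^1, 46^2, ..., 46^{88} mod 89: [46, 69, 59, 44, 66, 10, 15, 67, 56, 84, 37, 11, 61, 47, 26, 39, 14, 21, 76, 25, 82, 34, 51, 32, 48, 72, 19, 73, 65, 53, 35, 8, 12, 18, 27, 85, 83, 80, 31, 2, 3, 49, 29, 88, 43, 20, 30, 45, 23, 79, 74, 22, 33, 5, 52, 78, 28, 42, 63, 50, 75, 68, 13, 64, 7, 55, 38, 57, 41, 17, 70, 16, 24, 36, 54, 81, 77, 71, 62, 4, 6, 9, 58, 87, 86, 40, 60, 1]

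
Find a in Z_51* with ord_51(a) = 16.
5 has order 16 mod 51 since 5^{16} ≡ 1 mod 51 and no smaller power works.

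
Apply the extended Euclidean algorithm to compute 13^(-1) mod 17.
Extended GCD: 13(4) + 17(-3) = 1. So 13^(-1) ≡ 4 mod 17. Verify: 13 × 4 = 52 ≡ 1 mod 17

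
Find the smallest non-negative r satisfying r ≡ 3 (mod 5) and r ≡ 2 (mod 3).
M = 5 × 3 = 15. M₁ = 3, y₁ ≡ 2 (mod 5). M₂ = 5, y₂ ≡ 2 (mod 3). r = 3×3×2 + 2×5×2 ≡ 8 (mod 15)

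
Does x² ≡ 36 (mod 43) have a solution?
By Euler's criterion: 36^{21} ≡ 1 (mod 43). Since this equals 1, 36 is a QR.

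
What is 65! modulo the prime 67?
(66)! = (65)! × (66) ≡ -1 (mod 67). So (65)! ≡ -1 × (66)^(-1) ≡ (-1)×(-1) = 1 (mod 67)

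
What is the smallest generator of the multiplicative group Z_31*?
g = 3. Powers: [3, 9, 27, 19, 26, 16, ...] generates all 30 non-zero residues.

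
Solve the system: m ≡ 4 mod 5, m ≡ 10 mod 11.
M = 5 × 11 = 55. M₁ = 11, y₁ ≡ 1 mod 5. M₂ = 5, y₂ ≡ 9 mod 11. m = 4×11×1 + 10×5×9 ≡ 54 mod 55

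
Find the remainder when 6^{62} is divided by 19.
By Fermat: 6^{18} ≡ 1 mod 19. 62 = 3×18 + 8. So 6^{62} ≡ 6^{8} ≡ 16 mod 19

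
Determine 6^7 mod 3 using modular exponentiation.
By repeated squaring (mod 3): 6^{1}≡0, 6^{2}≡0, 6^{4}≡0. Then 6^{7} = 6^{4+2+1} ≡ 0 × 0 × 0 ≡ 0 (mod 3)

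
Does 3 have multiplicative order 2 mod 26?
Powers of 3 mod 26: 3^1≡3, 3^2≡9, 3^3≡1. 3^2≡9≢1, so ord ≠ 2. No, the actual order is 3.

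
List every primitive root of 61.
There are φ(60) = 16 primitive roots mod 61: {2, 6, 7, 10, 17, 18, 26, 30, 31, 35, 43, 44, 51, 54, 55, 59}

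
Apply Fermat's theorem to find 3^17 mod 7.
By Fermat: 3^{6} ≡ 1 mod 7. 17 = 2×6 + 5. So 3^{17} ≡ 3^{5} ≡ 5 mod 7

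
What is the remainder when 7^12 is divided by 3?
Using Fermat: 7^{2} ≡ 1 (mod 3). 12 ≡ 0 (mod 2). So 7^{12} ≡ 7^{0} ≡ 1 (mod 3)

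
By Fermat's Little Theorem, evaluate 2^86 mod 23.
By Fermat: 2^{22} ≡ 1 (mod 23). 86 = 3×22 + 20. So 2^{86} ≡ 2^{20} ≡ 6 (mod 23)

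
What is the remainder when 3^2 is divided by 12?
3^{2} = 9 ≡ 9 (mod 12)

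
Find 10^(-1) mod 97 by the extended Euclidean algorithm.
Extended GCD: 10(-29) + 97(3) = 1. So 10^(-1) ≡ -29 ≡ 68 mod 97. Verify: 10 × 68 = 680 ≡ 1 mod 97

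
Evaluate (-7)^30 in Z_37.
By repeated squaring (mod 37): (-7)^{1}≡30, (-7)^{2}≡12, (-7)^{4}≡33, (-7)^{8}≡16, (-7)^{16}≡34. Then (-7)^{30} = (-7)^{16+8+4+2} ≡ 34 × 16 × 33 × 12 ≡ 10 (mod 37)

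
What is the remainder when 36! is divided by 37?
By Wilson's theorem, (36)! ≡ -1 ≡ 36 (mod 37)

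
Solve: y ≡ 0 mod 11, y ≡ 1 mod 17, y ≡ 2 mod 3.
M = 11 × 17 × 3 = 561. M₁ = 51, y₁ ≡ 8 mod 11. M₂ = 33, y₂ ≡ 16 mod 17. M₃ = 187, y₃ ≡ 1 mod 3. y = 0×51×8 + 1×33×16 + 2×187×1 ≡ 341 mod 561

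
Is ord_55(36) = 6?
Powers of 36 mod 55: 36^1≡36, 36^2≡31, 36^3≡16, 36^4≡26, 36^5≡1. Already 36^5≡1, so the order is 5 < 6. No, the actual order is 5.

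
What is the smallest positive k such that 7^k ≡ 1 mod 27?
Powers of 7 mod 27: 7^1≡7, 7^2≡22, 7^3≡19, 7^4≡25, 7^5≡13, 7^6≡10, 7^7≡16, 7^8≡4, 7^9≡1. ord_27(7) = 9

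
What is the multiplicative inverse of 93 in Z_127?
Since 127 is prime, by Fermat 93^(-1) ≡ 93^{125} ≡ 56 mod 127. Verify: 93 × 56 = 5208 ≡ 1 mod 127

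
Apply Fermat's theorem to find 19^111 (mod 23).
By Fermat: 19^{22} ≡ 1 (mod 23). 111 = 5×22 + 1. So 19^{111} ≡ 19^{1} ≡ 19 (mod 23)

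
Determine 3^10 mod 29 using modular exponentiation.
By repeated squaring (mod 29): 3^{1}≡3, 3^{2}≡9, 3^{4}≡23, 3^{8}≡7. Then 3^{10} = 3^{8+2} ≡ 7 × 9 ≡ 5 (mod 29)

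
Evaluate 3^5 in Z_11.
By repeated squaring (mod 11): 3^{1}≡3, 3^{2}≡9, 3^{4}≡4. Then 3^{5} = 3^{4+1} ≡ 4 × 3 ≡ 1 (mod 11)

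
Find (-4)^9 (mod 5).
Using Fermat: (-4)^{4} ≡ 1 (mod 5). 9 ≡ 1 (mod 4). So (-4)^{9} ≡ (-4)^{1} ≡ 1 (mod 5)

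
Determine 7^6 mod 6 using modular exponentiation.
By repeated squaring mod 6: 7^{1}≡1, 7^{2}≡1, 7^{4}≡1. Then 7^{6} = 7^{4+2} ≡ 1 × 1 ≡ 1 mod 6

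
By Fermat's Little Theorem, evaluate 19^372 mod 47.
By Fermat: 19^{46} ≡ 1 mod 47. 372 ≡ 4 mod 46. So 19^{372} ≡ 19^{4} ≡ 37 mod 47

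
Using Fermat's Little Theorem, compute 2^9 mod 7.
By Fermat: 2^{6} ≡ 1 (mod 7). So 2^{9} = 2^{6} · 2^{3} ≡ 2^{3} ≡ 1 (mod 7)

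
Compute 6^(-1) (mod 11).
Since 11 is prime, by Fermat 6^(-1) ≡ 6^{9} ≡ 2 (mod 11). Verify: 6 × 2 = 12 ≡ 1 (mod 11)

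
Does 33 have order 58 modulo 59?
ord_59(33) divides 58. For each prime q|58: 33^{29}≡58, 33^{2}≡27, none ≡ 1. So 33 has order 58 and is a primitive root mod 59.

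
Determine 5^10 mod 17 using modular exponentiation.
By repeated squaring mod 17: 5^{1}≡5, 5^{2}≡8, 5^{4}≡13, 5^{8}≡16. Then 5^{10} = 5^{8+2} ≡ 16 × 8 ≡ 9 mod 17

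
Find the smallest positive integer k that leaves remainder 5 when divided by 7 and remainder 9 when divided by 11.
M = 7 × 11 = 77. M₁ = 11, y₁ ≡ 2 mod 7. M₂ = 7, y₂ ≡ 8 mod 11. k = 5×11×2 + 9×7×8 ≡ 75 mod 77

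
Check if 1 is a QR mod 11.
By Euler's criterion: 1^{5} ≡ 1 (mod 11). Since this equals 1, 1 is a QR.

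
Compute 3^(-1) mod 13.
Since 13 is prime, by Fermat 3^(-1) ≡ 3^{11} ≡ 9 mod 13. Verify: 3 × 9 = 27 ≡ 1 mod 13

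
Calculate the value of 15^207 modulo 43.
Using Fermat: 15^{42} ≡ 1 (mod 43). 207 ≡ 39 (mod 42). So 15^{207} ≡ 15^{39} ≡ 41 (mod 43)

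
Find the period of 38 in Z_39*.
Powers of 38 mod 39: 38^1≡38, 38^2≡1. ord_39(38) = 2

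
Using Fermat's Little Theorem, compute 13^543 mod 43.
By Fermat: 13^{42} ≡ 1 mod 43. 543 ≡ 39 mod 42. So 13^{543} ≡ 13^{39} ≡ 11 mod 43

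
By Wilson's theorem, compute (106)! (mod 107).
By Wilson's theorem, (106)! ≡ -1 ≡ 106 (mod 107)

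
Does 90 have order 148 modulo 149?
ord_149(90) divides 148. For each prime q|148: 90^{74}≡148, 90^{4}≡85, none ≡ 1. So 90 has order 148 and is a primitive root mod 149.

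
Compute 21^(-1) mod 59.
Since 59 is prime, by Fermat 21^(-1) ≡ 21^{57} ≡ 45 mod 59. Verify: 21 × 45 = 945 ≡ 1 mod 59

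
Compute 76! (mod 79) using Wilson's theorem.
(78)! = (76)! × (77) × (78) ≡ -1 (mod 79). So (76)! ≡ -1 × [(78)(77)]^(-1) ≡ 39 (mod 79)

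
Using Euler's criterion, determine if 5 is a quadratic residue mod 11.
By Euler's criterion: 5^{5} ≡ 1 mod 11. Since this equals 1, 5 is a QR.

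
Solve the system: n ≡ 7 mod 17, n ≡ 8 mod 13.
M = 17 × 13 = 221. M₁ = 13, y₁ ≡ 4 mod 17. M₂ = 17, y₂ ≡ 10 mod 13. n = 7×13×4 + 8×17×10 ≡ 177 mod 221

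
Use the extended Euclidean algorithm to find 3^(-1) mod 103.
Extended GCD: 3(-34) + 103(1) = 1. So 3^(-1) ≡ -34 ≡ 69 (mod 103). Verify: 3 × 69 = 207 ≡ 1 (mod 103)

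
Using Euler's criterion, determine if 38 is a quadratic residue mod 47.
By Euler's criterion: 38^{23} ≡ 46 mod 47. Since this equals -1 (≡ 46), 38 is not a QR.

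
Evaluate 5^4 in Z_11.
5^{4} = 625 ≡ 9 mod 11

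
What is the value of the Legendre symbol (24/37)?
(24/37) = 24^{18} mod 37 = -1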